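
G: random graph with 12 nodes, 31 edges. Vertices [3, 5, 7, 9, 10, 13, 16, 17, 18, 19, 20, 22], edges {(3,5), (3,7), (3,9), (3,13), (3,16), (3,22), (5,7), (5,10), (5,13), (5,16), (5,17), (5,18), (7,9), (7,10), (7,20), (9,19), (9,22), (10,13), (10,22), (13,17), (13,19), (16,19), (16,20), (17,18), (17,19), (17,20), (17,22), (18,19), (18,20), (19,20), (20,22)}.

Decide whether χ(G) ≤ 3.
No, G is not 3-colorable

The clique on vertices [17, 18, 19, 20] has size 4 > 3, so it alone needs 4 colors.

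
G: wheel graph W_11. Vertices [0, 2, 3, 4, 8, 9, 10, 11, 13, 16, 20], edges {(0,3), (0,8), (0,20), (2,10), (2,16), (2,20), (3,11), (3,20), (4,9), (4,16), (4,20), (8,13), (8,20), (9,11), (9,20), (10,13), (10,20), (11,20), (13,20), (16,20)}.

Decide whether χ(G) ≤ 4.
A valid 4-coloring: color 1: [20]; color 2: [3, 8, 9, 10, 16]; color 3: [0, 2, 4, 11, 13].
(χ(G) = 3 ≤ 4.)

Yes, G is 4-colorable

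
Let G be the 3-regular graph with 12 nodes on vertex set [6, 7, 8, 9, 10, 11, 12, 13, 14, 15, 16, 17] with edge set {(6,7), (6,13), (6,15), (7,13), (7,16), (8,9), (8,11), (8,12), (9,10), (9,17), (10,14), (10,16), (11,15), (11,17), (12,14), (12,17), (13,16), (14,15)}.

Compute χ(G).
Clique number ω(G) = 3 (lower bound: χ ≥ ω).
The clique on [6, 7, 13] has size 3, forcing χ ≥ 3, and the coloring below uses 3 colors, so χ(G) = 3.
A valid 3-coloring: color 1: [6, 9, 11, 12, 16]; color 2: [8, 10, 13, 15, 17]; color 3: [7, 14].

χ(G) = 3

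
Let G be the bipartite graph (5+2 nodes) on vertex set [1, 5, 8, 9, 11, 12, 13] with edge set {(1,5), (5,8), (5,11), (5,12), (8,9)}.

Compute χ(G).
Clique number ω(G) = 2 (lower bound: χ ≥ ω).
The graph is bipartite (no odd cycle), so 2 colors suffice: χ(G) = 2.
A valid 2-coloring: color 1: [5, 9, 13]; color 2: [1, 8, 11, 12].

χ(G) = 2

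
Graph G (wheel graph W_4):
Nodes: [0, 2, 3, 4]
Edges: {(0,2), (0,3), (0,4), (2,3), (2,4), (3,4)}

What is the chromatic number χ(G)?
χ(G) = 4

Clique number ω(G) = 4 (lower bound: χ ≥ ω).
The clique on [0, 2, 3, 4] has size 4, forcing χ ≥ 4, and the coloring below uses 4 colors, so χ(G) = 4.
A valid 4-coloring: color 1: [2]; color 2: [4]; color 3: [0]; color 4: [3].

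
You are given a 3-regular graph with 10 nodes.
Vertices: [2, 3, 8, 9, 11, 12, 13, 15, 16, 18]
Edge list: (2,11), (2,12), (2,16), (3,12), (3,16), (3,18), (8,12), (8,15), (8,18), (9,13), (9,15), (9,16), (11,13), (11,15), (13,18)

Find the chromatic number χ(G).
χ(G) = 3

Clique number ω(G) = 2 (lower bound: χ ≥ ω).
Odd cycle [9, 16, 2, 11, 13] needs 3 colors (χ ≥ 3).
The coloring below uses 3 colors, so χ(G) = 3.
A valid 3-coloring: color 1: [11, 12, 16, 18]; color 2: [2, 3, 8, 9]; color 3: [13, 15].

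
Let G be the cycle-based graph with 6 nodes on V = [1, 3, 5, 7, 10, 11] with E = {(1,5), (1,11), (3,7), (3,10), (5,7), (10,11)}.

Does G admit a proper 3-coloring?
Yes, G is 3-colorable

A valid 3-coloring: color 1: [3, 5, 11]; color 2: [1, 7, 10].
(χ(G) = 2 ≤ 3.)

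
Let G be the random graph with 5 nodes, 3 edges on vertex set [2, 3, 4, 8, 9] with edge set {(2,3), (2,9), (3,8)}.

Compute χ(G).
Clique number ω(G) = 2 (lower bound: χ ≥ ω).
The graph is bipartite (no odd cycle), so 2 colors suffice: χ(G) = 2.
A valid 2-coloring: color 1: [3, 4, 9]; color 2: [2, 8].

χ(G) = 2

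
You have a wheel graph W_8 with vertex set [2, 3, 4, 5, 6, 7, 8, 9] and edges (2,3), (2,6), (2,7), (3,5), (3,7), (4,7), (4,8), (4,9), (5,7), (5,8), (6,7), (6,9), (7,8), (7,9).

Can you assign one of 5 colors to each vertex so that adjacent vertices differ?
A valid 5-coloring: color 1: [7]; color 2: [3, 4, 6]; color 3: [2, 5, 9]; color 4: [8].
(χ(G) = 4 ≤ 5.)

Yes, G is 5-colorable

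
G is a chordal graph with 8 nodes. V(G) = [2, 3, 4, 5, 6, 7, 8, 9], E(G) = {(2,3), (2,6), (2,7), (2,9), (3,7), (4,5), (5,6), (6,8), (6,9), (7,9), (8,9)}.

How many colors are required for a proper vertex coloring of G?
Clique number ω(G) = 3 (lower bound: χ ≥ ω).
The clique on [6, 8, 9] has size 3, forcing χ ≥ 3, and the coloring below uses 3 colors, so χ(G) = 3.
A valid 3-coloring: color 1: [4, 6, 7]; color 2: [2, 5, 8]; color 3: [3, 9].

χ(G) = 3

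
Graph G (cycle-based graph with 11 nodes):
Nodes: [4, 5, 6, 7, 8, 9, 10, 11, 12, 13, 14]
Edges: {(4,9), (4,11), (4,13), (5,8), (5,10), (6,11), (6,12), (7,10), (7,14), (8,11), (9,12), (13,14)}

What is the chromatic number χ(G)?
χ(G) = 3

Clique number ω(G) = 2 (lower bound: χ ≥ ω).
Odd cycle [6, 12, 9, 4, 11] needs 3 colors (χ ≥ 3).
The coloring below uses 3 colors, so χ(G) = 3.
A valid 3-coloring: color 1: [5, 7, 11, 12, 13]; color 2: [4, 6, 8, 10, 14]; color 3: [9].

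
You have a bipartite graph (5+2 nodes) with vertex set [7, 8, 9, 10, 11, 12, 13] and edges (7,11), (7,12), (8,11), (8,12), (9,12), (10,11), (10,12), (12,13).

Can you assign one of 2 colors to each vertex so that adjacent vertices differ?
A valid 2-coloring: color 1: [11, 12]; color 2: [7, 8, 9, 10, 13].
(χ(G) = 2 ≤ 2.)

Yes, G is 2-colorable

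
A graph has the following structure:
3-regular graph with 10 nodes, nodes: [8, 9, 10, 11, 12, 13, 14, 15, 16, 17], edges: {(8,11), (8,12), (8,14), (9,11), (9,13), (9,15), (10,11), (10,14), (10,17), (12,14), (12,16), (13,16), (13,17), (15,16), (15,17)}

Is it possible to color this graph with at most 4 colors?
Yes, G is 4-colorable

A valid 4-coloring: color 1: [8, 10, 13, 15]; color 2: [9, 14, 16, 17]; color 3: [11, 12].
(χ(G) = 3 ≤ 4.)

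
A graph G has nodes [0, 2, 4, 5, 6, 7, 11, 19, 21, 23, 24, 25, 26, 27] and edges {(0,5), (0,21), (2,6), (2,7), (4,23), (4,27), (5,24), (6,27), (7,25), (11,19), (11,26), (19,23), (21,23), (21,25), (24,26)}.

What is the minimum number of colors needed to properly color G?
χ(G) = 2

Clique number ω(G) = 2 (lower bound: χ ≥ ω).
The graph is bipartite (no odd cycle), so 2 colors suffice: χ(G) = 2.
A valid 2-coloring: color 1: [0, 2, 11, 23, 24, 25, 27]; color 2: [4, 5, 6, 7, 19, 21, 26].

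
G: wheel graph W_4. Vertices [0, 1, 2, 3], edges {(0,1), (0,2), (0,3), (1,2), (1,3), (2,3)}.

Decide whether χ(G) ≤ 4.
A valid 4-coloring: color 1: [0]; color 2: [1]; color 3: [2]; color 4: [3].
(χ(G) = 4 ≤ 4.)

Yes, G is 4-colorable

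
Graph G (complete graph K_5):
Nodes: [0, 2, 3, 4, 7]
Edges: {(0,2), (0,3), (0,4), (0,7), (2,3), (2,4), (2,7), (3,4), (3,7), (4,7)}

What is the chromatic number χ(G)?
χ(G) = 5

Clique number ω(G) = 5 (lower bound: χ ≥ ω).
The clique on [0, 2, 3, 4, 7] has size 5, forcing χ ≥ 5, and the coloring below uses 5 colors, so χ(G) = 5.
A valid 5-coloring: color 1: [0]; color 2: [7]; color 3: [4]; color 4: [2]; color 5: [3].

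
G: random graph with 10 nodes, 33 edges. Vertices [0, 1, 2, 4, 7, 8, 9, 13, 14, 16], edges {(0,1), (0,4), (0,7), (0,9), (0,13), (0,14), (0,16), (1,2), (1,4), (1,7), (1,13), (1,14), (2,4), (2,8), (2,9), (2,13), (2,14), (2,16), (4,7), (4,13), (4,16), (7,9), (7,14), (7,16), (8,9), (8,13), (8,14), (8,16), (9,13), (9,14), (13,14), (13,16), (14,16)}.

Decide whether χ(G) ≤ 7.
Yes, G is 7-colorable

A valid 7-coloring: color 1: [4, 14]; color 2: [7, 13]; color 3: [1, 9, 16]; color 4: [0, 2]; color 5: [8].
(χ(G) = 5 ≤ 7.)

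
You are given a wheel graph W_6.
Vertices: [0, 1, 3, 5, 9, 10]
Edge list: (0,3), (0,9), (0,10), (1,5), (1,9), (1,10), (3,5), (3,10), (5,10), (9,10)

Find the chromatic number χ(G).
χ(G) = 4

Clique number ω(G) = 3 (lower bound: χ ≥ ω).
Odd cycle [1, 9, 0, 3, 5] needs 3 colors (χ ≥ 3).
Vertex 10 is adjacent to every vertex of [0, 1, 3, 5, 9], which already need 3 colors among themselves, so 10 needs a new color (χ ≥ 4).
The coloring below uses 4 colors, so χ(G) = 4.
A valid 4-coloring: color 1: [10]; color 2: [1, 3]; color 3: [5, 9]; color 4: [0].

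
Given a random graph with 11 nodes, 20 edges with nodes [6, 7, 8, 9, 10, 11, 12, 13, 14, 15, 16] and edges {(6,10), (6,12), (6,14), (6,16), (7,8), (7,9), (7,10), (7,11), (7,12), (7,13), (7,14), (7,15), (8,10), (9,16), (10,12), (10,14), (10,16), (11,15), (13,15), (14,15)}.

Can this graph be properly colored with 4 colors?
A valid 4-coloring: color 1: [6, 7]; color 2: [9, 10, 15]; color 3: [8, 11, 12, 13, 14, 16].
(χ(G) = 3 ≤ 4.)

Yes, G is 4-colorable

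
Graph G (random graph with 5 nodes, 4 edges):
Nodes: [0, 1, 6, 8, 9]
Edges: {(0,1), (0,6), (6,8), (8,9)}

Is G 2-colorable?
A valid 2-coloring: color 1: [1, 6, 9]; color 2: [0, 8].
(χ(G) = 2 ≤ 2.)

Yes, G is 2-colorable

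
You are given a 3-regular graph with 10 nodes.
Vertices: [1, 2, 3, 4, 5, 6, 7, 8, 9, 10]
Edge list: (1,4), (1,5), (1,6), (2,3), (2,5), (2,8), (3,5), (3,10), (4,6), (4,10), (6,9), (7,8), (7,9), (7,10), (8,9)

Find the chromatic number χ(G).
χ(G) = 3

Clique number ω(G) = 3 (lower bound: χ ≥ ω).
The clique on [1, 4, 6] has size 3, forcing χ ≥ 3, and the coloring below uses 3 colors, so χ(G) = 3.
A valid 3-coloring: color 1: [4, 5, 7]; color 2: [1, 2, 9, 10]; color 3: [3, 6, 8].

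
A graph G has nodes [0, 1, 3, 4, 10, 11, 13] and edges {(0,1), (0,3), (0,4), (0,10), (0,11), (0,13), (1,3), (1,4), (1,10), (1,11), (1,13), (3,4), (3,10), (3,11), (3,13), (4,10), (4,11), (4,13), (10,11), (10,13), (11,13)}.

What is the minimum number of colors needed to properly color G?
χ(G) = 7

Clique number ω(G) = 7 (lower bound: χ ≥ ω).
The clique on [0, 1, 3, 4, 10, 11, 13] has size 7, forcing χ ≥ 7, and the coloring below uses 7 colors, so χ(G) = 7.
A valid 7-coloring: color 1: [4]; color 2: [3]; color 3: [0]; color 4: [13]; color 5: [11]; color 6: [10]; color 7: [1].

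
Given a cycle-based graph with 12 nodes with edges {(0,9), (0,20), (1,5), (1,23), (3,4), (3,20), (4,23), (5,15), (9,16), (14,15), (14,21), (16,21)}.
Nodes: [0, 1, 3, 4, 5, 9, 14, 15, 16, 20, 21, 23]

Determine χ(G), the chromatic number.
χ(G) = 2

Clique number ω(G) = 2 (lower bound: χ ≥ ω).
The graph is bipartite (no odd cycle), so 2 colors suffice: χ(G) = 2.
A valid 2-coloring: color 1: [0, 3, 5, 14, 16, 23]; color 2: [1, 4, 9, 15, 20, 21].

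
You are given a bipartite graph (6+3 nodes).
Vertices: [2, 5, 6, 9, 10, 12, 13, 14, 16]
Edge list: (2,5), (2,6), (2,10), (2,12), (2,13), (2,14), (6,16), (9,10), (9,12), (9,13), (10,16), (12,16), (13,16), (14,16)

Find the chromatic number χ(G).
Clique number ω(G) = 2 (lower bound: χ ≥ ω).
The graph is bipartite (no odd cycle), so 2 colors suffice: χ(G) = 2.
A valid 2-coloring: color 1: [2, 9, 16]; color 2: [5, 6, 10, 12, 13, 14].

χ(G) = 2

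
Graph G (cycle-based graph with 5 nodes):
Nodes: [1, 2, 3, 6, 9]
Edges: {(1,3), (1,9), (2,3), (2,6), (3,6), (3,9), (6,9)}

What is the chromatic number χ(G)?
χ(G) = 3

Clique number ω(G) = 3 (lower bound: χ ≥ ω).
The clique on [1, 3, 9] has size 3, forcing χ ≥ 3, and the coloring below uses 3 colors, so χ(G) = 3.
A valid 3-coloring: color 1: [3]; color 2: [1, 6]; color 3: [2, 9].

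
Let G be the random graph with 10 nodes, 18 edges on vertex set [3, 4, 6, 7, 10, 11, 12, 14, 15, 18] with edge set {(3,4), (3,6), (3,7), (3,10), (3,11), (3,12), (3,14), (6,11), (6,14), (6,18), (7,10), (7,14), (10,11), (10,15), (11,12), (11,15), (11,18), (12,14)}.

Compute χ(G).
Clique number ω(G) = 3 (lower bound: χ ≥ ω).
Odd cycle [6, 11, 10, 7, 14] needs 3 colors (χ ≥ 3).
Vertex 3 is adjacent to every vertex of [6, 7, 10, 11, 14], which already need 3 colors among themselves, so 3 needs a new color (χ ≥ 4).
The coloring below uses 4 colors, so χ(G) = 4.
A valid 4-coloring: color 1: [3, 15, 18]; color 2: [4, 11, 14]; color 3: [6, 10, 12]; color 4: [7].

χ(G) = 4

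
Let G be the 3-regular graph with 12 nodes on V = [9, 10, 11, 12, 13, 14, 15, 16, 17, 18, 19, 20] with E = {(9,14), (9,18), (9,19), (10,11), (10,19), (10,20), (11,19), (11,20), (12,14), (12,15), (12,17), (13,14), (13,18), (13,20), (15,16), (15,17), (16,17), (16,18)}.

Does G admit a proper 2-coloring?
No, G is not 2-colorable

The clique on vertices [10, 11, 19] has size 3 > 2, so it alone needs 3 colors.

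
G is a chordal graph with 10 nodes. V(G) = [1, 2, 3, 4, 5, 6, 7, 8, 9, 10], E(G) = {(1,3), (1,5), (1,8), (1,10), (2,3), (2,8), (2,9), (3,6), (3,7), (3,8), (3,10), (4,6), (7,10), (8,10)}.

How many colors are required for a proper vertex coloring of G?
χ(G) = 4

Clique number ω(G) = 4 (lower bound: χ ≥ ω).
The clique on [1, 3, 8, 10] has size 4, forcing χ ≥ 4, and the coloring below uses 4 colors, so χ(G) = 4.
A valid 4-coloring: color 1: [3, 4, 5, 9]; color 2: [6, 7, 8]; color 3: [1, 2]; color 4: [10].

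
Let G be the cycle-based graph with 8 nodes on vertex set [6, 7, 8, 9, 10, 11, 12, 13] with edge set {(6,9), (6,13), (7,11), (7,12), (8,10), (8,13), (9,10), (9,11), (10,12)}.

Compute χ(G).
χ(G) = 3

Clique number ω(G) = 2 (lower bound: χ ≥ ω).
Odd cycle [9, 11, 7, 12, 10] needs 3 colors (χ ≥ 3).
The coloring below uses 3 colors, so χ(G) = 3.
A valid 3-coloring: color 1: [10, 11, 13]; color 2: [8, 9, 12]; color 3: [6, 7].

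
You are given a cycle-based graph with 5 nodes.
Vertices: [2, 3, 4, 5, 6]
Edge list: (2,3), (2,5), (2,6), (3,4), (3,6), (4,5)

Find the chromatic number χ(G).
Clique number ω(G) = 3 (lower bound: χ ≥ ω).
The clique on [2, 3, 6] has size 3, forcing χ ≥ 3, and the coloring below uses 3 colors, so χ(G) = 3.
A valid 3-coloring: color 1: [2, 4]; color 2: [3, 5]; color 3: [6].

χ(G) = 3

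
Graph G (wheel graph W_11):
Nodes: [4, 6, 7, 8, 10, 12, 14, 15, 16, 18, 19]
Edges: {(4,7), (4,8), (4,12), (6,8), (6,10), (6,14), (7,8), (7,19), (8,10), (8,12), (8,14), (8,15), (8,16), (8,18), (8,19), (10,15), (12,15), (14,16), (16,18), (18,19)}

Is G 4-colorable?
A valid 4-coloring: color 1: [8]; color 2: [4, 6, 15, 16, 19]; color 3: [7, 10, 12, 14, 18].
(χ(G) = 3 ≤ 4.)

Yes, G is 4-colorable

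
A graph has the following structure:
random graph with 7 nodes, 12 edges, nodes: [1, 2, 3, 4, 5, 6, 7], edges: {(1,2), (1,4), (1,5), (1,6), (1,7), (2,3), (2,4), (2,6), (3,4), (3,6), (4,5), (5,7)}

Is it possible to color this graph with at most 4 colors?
A valid 4-coloring: color 1: [1, 3]; color 2: [2, 5]; color 3: [4, 6, 7].
(χ(G) = 3 ≤ 4.)

Yes, G is 4-colorable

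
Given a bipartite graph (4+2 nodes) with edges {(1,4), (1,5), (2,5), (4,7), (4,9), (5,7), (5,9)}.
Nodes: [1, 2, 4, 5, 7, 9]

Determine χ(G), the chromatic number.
Clique number ω(G) = 2 (lower bound: χ ≥ ω).
The graph is bipartite (no odd cycle), so 2 colors suffice: χ(G) = 2.
A valid 2-coloring: color 1: [4, 5]; color 2: [1, 2, 7, 9].

χ(G) = 2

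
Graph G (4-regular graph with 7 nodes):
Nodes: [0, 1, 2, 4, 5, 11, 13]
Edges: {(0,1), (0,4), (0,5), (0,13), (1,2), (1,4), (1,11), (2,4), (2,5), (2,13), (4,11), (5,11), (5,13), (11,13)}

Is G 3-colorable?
A valid 3-coloring: color 1: [0, 2, 11]; color 2: [1, 13]; color 3: [4, 5].
(χ(G) = 3 ≤ 3.)

Yes, G is 3-colorable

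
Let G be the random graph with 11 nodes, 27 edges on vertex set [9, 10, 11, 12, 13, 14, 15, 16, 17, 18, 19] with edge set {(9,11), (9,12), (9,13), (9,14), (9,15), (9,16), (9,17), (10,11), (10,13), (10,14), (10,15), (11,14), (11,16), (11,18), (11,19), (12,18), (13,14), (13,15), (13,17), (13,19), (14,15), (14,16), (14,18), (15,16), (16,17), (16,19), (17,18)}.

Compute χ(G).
χ(G) = 4

Clique number ω(G) = 4 (lower bound: χ ≥ ω).
The clique on [9, 11, 14, 16] has size 4, forcing χ ≥ 4, and the coloring below uses 4 colors, so χ(G) = 4.
A valid 4-coloring: color 1: [9, 10, 18, 19]; color 2: [12, 14, 17]; color 3: [13, 16]; color 4: [11, 15].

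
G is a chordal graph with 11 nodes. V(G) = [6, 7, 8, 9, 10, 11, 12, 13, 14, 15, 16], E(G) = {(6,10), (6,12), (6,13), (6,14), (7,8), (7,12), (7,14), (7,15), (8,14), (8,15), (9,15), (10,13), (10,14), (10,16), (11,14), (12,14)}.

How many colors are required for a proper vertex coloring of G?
χ(G) = 3

Clique number ω(G) = 3 (lower bound: χ ≥ ω).
The clique on [6, 10, 13] has size 3, forcing χ ≥ 3, and the coloring below uses 3 colors, so χ(G) = 3.
A valid 3-coloring: color 1: [13, 14, 15, 16]; color 2: [6, 7, 9, 11]; color 3: [8, 10, 12].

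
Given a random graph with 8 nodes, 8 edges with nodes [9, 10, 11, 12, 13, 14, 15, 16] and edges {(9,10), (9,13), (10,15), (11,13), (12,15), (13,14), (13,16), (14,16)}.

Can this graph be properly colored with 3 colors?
Yes, G is 3-colorable

A valid 3-coloring: color 1: [10, 12, 13]; color 2: [9, 11, 15, 16]; color 3: [14].
(χ(G) = 3 ≤ 3.)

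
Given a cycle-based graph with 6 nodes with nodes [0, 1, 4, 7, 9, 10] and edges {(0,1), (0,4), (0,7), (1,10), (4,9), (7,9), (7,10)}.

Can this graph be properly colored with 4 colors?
A valid 4-coloring: color 1: [0, 9, 10]; color 2: [1, 4, 7].
(χ(G) = 2 ≤ 4.)

Yes, G is 4-colorable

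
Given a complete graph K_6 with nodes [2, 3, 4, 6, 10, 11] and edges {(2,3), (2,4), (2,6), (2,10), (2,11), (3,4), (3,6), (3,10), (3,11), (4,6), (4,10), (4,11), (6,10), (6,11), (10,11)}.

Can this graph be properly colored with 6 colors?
Yes, G is 6-colorable

A valid 6-coloring: color 1: [2]; color 2: [10]; color 3: [3]; color 4: [11]; color 5: [6]; color 6: [4].
(χ(G) = 6 ≤ 6.)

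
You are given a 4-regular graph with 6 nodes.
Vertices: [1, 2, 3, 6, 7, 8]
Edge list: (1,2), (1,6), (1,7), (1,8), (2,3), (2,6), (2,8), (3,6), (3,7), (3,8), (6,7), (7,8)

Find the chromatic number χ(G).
Clique number ω(G) = 3 (lower bound: χ ≥ ω).
The clique on [1, 2, 8] has size 3, forcing χ ≥ 3, and the coloring below uses 3 colors, so χ(G) = 3.
A valid 3-coloring: color 1: [2, 7]; color 2: [1, 3]; color 3: [6, 8].

χ(G) = 3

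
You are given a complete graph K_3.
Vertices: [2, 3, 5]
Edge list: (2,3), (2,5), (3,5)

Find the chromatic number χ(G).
χ(G) = 3

Clique number ω(G) = 3 (lower bound: χ ≥ ω).
The clique on [2, 3, 5] has size 3, forcing χ ≥ 3, and the coloring below uses 3 colors, so χ(G) = 3.
A valid 3-coloring: color 1: [2]; color 2: [3]; color 3: [5].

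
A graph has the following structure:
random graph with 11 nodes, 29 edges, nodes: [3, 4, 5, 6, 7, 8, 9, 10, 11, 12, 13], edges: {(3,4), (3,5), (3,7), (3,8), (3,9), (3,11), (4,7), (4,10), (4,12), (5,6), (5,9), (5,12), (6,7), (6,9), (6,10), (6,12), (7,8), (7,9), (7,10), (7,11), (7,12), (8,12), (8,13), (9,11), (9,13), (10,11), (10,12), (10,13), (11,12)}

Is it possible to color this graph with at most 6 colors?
Yes, G is 6-colorable

A valid 6-coloring: color 1: [5, 7, 13]; color 2: [9, 12]; color 3: [3, 10]; color 4: [4, 6, 8, 11].
(χ(G) = 4 ≤ 6.)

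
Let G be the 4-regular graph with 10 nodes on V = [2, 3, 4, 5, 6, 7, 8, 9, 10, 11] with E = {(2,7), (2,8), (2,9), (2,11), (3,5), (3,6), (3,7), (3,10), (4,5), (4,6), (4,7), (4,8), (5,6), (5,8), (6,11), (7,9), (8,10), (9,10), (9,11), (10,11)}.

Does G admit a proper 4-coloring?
A valid 4-coloring: color 1: [2, 6, 10]; color 2: [3, 4, 9]; color 3: [5, 7, 11]; color 4: [8].
(χ(G) = 4 ≤ 4.)

Yes, G is 4-colorable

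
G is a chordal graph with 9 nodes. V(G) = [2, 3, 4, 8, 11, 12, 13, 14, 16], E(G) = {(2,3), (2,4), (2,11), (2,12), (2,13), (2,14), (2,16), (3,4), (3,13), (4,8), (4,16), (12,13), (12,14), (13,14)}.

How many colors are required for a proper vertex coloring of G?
Clique number ω(G) = 4 (lower bound: χ ≥ ω).
The clique on [2, 12, 13, 14] has size 4, forcing χ ≥ 4, and the coloring below uses 4 colors, so χ(G) = 4.
A valid 4-coloring: color 1: [2, 8]; color 2: [4, 11, 13]; color 3: [3, 14, 16]; color 4: [12].

χ(G) = 4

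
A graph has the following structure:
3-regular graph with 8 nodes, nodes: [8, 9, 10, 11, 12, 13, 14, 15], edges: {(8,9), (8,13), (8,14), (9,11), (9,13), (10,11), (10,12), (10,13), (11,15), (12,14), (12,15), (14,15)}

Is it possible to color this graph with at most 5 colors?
A valid 5-coloring: color 1: [9, 10, 14]; color 2: [13, 15]; color 3: [8, 11, 12].
(χ(G) = 3 ≤ 5.)

Yes, G is 5-colorable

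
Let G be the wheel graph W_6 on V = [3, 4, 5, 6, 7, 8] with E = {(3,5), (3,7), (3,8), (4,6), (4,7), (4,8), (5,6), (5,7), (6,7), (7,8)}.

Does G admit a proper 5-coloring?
A valid 5-coloring: color 1: [7]; color 2: [3, 4]; color 3: [5, 8]; color 4: [6].
(χ(G) = 4 ≤ 5.)

Yes, G is 5-colorable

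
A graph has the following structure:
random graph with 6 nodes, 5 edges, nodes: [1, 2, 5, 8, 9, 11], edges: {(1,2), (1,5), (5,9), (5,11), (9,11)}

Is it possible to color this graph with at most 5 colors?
Yes, G is 5-colorable

A valid 5-coloring: color 1: [2, 5, 8]; color 2: [1, 11]; color 3: [9].
(χ(G) = 3 ≤ 5.)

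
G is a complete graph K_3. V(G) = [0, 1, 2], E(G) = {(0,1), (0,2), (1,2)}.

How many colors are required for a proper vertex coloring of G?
χ(G) = 3

Clique number ω(G) = 3 (lower bound: χ ≥ ω).
The clique on [0, 1, 2] has size 3, forcing χ ≥ 3, and the coloring below uses 3 colors, so χ(G) = 3.
A valid 3-coloring: color 1: [0]; color 2: [1]; color 3: [2].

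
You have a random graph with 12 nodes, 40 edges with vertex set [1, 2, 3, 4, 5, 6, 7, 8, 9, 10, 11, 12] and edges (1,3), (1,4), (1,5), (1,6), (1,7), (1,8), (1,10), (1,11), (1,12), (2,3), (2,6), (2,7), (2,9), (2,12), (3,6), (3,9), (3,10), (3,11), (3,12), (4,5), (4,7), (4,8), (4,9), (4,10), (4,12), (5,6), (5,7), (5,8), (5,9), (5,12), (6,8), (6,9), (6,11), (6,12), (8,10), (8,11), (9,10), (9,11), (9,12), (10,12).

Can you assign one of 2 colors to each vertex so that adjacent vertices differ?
The clique on vertices [2, 3, 6, 9, 12] has size 5 > 2, so it alone needs 5 colors.

No, G is not 2-colorable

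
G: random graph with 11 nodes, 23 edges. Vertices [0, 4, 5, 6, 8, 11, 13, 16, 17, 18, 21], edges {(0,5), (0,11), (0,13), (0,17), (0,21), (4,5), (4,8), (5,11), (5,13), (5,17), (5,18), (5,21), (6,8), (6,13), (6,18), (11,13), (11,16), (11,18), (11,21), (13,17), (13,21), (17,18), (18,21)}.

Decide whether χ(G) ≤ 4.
No, G is not 4-colorable

The clique on vertices [0, 5, 11, 13, 21] has size 5 > 4, so it alone needs 5 colors.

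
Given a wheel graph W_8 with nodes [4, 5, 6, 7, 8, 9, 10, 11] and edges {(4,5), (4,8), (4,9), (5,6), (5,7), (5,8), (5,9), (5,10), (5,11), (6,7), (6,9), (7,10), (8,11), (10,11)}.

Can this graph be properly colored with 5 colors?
A valid 5-coloring: color 1: [5]; color 2: [4, 7, 11]; color 3: [6, 8, 10]; color 4: [9].
(χ(G) = 4 ≤ 5.)

Yes, G is 5-colorable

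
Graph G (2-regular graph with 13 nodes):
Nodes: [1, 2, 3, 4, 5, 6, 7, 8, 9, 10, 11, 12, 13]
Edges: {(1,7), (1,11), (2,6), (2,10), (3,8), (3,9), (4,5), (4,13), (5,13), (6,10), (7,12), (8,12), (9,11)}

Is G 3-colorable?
A valid 3-coloring: color 1: [1, 4, 6, 8, 9]; color 2: [3, 5, 7, 10, 11]; color 3: [2, 12, 13].
(χ(G) = 3 ≤ 3.)

Yes, G is 3-colorable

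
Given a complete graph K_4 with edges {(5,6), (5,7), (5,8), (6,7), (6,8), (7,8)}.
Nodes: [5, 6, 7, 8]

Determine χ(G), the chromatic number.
χ(G) = 4

Clique number ω(G) = 4 (lower bound: χ ≥ ω).
The clique on [5, 6, 7, 8] has size 4, forcing χ ≥ 4, and the coloring below uses 4 colors, so χ(G) = 4.
A valid 4-coloring: color 1: [8]; color 2: [5]; color 3: [7]; color 4: [6].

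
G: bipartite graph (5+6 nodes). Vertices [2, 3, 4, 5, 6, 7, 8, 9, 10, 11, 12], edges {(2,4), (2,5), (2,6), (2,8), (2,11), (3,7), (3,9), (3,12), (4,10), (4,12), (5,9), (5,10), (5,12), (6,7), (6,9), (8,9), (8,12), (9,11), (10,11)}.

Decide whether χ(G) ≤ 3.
A valid 3-coloring: color 1: [2, 7, 9, 10, 12]; color 2: [3, 4, 5, 6, 8, 11].
(χ(G) = 2 ≤ 3.)

Yes, G is 3-colorable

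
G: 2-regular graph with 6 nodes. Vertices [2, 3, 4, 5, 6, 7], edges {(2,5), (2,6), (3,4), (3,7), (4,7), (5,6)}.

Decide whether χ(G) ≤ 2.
No, G is not 2-colorable

The clique on vertices [2, 5, 6] has size 3 > 2, so it alone needs 3 colors.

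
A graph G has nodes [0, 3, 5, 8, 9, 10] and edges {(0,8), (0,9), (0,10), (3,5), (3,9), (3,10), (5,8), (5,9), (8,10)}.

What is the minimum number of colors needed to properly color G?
χ(G) = 3

Clique number ω(G) = 3 (lower bound: χ ≥ ω).
The clique on [0, 8, 10] has size 3, forcing χ ≥ 3, and the coloring below uses 3 colors, so χ(G) = 3.
A valid 3-coloring: color 1: [3, 8]; color 2: [0, 5]; color 3: [9, 10].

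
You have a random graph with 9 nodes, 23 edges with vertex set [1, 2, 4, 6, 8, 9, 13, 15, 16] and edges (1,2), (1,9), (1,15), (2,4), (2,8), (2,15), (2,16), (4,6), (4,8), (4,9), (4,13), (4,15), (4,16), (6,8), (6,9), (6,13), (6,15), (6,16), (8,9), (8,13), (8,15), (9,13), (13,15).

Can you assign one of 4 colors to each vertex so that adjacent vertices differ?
The clique on vertices [4, 6, 8, 9, 13] has size 5 > 4, so it alone needs 5 colors.

No, G is not 4-colorable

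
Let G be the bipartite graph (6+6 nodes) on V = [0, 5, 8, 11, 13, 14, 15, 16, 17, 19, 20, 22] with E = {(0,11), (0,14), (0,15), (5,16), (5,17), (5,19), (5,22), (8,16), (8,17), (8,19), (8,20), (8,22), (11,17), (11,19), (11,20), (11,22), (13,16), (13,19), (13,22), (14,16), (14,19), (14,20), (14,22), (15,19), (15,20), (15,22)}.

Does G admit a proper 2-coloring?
A valid 2-coloring: color 1: [0, 16, 17, 19, 20, 22]; color 2: [5, 8, 11, 13, 14, 15].
(χ(G) = 2 ≤ 2.)

Yes, G is 2-colorable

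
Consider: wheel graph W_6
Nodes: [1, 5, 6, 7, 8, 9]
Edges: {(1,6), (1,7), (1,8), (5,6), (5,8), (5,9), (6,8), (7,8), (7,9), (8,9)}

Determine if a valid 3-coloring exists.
No, G is not 3-colorable

Odd cycle [9, 5, 6, 1, 7] needs 3 colors (χ ≥ 3).
Vertex 8 is adjacent to every vertex of [1, 5, 6, 7, 9], which already need 3 colors among themselves, so 8 needs a new color (χ ≥ 4).
Hence χ(G) ≥ 4 > 3, so no proper 3-coloring exists.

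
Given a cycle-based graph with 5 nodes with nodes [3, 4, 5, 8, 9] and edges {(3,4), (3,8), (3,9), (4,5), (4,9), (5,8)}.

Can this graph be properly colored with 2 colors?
No, G is not 2-colorable

The clique on vertices [3, 4, 9] has size 3 > 2, so it alone needs 3 colors.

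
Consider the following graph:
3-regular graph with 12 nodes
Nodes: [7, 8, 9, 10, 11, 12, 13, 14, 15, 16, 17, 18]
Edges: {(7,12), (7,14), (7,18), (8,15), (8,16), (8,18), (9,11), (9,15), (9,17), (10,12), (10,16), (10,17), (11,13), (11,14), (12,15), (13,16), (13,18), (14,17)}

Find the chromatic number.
χ(G) = 3

Clique number ω(G) = 2 (lower bound: χ ≥ ω).
Odd cycle [15, 12, 7, 18, 13, 16, 8] needs 3 colors (χ ≥ 3).
The coloring below uses 3 colors, so χ(G) = 3.
A valid 3-coloring: color 1: [7, 11, 15, 16, 17]; color 2: [8, 9, 10, 13, 14]; color 3: [12, 18].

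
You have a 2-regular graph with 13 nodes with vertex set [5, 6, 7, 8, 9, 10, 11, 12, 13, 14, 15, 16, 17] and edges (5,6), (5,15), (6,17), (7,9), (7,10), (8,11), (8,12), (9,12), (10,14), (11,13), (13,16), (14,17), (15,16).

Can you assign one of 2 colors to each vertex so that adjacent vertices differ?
Odd cycle [7, 10, 14, 17, 6, 5, 15, 16, 13, 11, 8, 12, 9] needs 3 colors (χ ≥ 3).
Hence χ(G) ≥ 3 > 2, so no proper 2-coloring exists.

No, G is not 2-colorable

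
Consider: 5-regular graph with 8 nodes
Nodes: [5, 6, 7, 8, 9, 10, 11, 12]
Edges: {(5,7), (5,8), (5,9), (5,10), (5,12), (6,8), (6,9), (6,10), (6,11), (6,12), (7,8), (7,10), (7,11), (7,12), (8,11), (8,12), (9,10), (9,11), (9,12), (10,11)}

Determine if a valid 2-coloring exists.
No, G is not 2-colorable

The clique on vertices [6, 9, 10, 11] has size 4 > 2, so it alone needs 4 colors.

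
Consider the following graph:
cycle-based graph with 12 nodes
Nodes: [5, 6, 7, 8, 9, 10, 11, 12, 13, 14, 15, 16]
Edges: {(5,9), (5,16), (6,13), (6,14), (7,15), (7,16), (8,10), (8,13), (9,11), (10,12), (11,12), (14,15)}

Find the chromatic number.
χ(G) = 2

Clique number ω(G) = 2 (lower bound: χ ≥ ω).
The graph is bipartite (no odd cycle), so 2 colors suffice: χ(G) = 2.
A valid 2-coloring: color 1: [5, 7, 10, 11, 13, 14]; color 2: [6, 8, 9, 12, 15, 16].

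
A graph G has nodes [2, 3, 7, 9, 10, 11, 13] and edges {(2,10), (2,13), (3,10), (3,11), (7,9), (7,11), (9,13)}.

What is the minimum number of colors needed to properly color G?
Clique number ω(G) = 2 (lower bound: χ ≥ ω).
Odd cycle [7, 9, 13, 2, 10, 3, 11] needs 3 colors (χ ≥ 3).
The coloring below uses 3 colors, so χ(G) = 3.
A valid 3-coloring: color 1: [3, 7, 13]; color 2: [2, 9, 11]; color 3: [10].

χ(G) = 3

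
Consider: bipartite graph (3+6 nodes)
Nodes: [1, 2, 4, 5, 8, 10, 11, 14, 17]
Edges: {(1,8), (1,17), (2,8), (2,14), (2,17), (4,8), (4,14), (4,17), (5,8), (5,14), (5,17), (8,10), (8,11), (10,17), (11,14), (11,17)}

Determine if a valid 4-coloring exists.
A valid 4-coloring: color 1: [8, 14, 17]; color 2: [1, 2, 4, 5, 10, 11].
(χ(G) = 2 ≤ 4.)

Yes, G is 4-colorable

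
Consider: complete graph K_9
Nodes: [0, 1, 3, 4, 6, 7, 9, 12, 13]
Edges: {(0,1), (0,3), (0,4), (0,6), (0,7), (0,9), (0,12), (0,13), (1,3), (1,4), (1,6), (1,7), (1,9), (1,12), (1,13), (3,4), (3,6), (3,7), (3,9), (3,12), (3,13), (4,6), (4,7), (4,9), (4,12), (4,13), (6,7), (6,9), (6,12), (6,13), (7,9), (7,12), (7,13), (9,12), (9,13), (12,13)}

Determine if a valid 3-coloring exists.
The clique on vertices [0, 1, 3, 4, 6, 7, 9, 12, 13] has size 9 > 3, so it alone needs 9 colors.

No, G is not 3-colorable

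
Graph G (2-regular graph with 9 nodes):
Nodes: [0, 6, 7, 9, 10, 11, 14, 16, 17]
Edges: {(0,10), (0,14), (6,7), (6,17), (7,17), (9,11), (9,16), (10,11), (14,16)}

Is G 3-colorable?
Yes, G is 3-colorable

A valid 3-coloring: color 1: [9, 10, 14, 17]; color 2: [0, 6, 11, 16]; color 3: [7].
(χ(G) = 3 ≤ 3.)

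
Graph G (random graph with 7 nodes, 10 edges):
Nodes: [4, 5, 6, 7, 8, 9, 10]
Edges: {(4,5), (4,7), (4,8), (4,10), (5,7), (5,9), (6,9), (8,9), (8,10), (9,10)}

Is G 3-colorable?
Yes, G is 3-colorable

A valid 3-coloring: color 1: [4, 9]; color 2: [6, 7, 8]; color 3: [5, 10].
(χ(G) = 3 ≤ 3.)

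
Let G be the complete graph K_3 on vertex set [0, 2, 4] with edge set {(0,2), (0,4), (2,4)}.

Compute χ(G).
χ(G) = 3

Clique number ω(G) = 3 (lower bound: χ ≥ ω).
The clique on [0, 2, 4] has size 3, forcing χ ≥ 3, and the coloring below uses 3 colors, so χ(G) = 3.
A valid 3-coloring: color 1: [2]; color 2: [0]; color 3: [4].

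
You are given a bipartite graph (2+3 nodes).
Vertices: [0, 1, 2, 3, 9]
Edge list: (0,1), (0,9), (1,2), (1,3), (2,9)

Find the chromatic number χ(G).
χ(G) = 2

Clique number ω(G) = 2 (lower bound: χ ≥ ω).
The graph is bipartite (no odd cycle), so 2 colors suffice: χ(G) = 2.
A valid 2-coloring: color 1: [1, 9]; color 2: [0, 2, 3].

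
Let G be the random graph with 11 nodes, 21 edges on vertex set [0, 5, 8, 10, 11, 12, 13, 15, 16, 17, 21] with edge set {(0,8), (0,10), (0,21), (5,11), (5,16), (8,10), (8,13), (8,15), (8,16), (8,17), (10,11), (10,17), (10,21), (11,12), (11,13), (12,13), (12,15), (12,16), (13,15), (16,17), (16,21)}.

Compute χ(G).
χ(G) = 3

Clique number ω(G) = 3 (lower bound: χ ≥ ω).
The clique on [8, 16, 17] has size 3, forcing χ ≥ 3, and the coloring below uses 3 colors, so χ(G) = 3.
A valid 3-coloring: color 1: [5, 8, 12, 21]; color 2: [10, 13, 16]; color 3: [0, 11, 15, 17].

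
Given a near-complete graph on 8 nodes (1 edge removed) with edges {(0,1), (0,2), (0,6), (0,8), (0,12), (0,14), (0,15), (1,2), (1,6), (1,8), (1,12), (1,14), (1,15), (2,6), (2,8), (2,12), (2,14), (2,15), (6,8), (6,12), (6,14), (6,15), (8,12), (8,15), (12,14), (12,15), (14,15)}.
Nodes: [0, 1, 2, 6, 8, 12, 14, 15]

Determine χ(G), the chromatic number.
Clique number ω(G) = 7 (lower bound: χ ≥ ω).
The clique on [0, 1, 2, 6, 8, 12, 15] has size 7, forcing χ ≥ 7, and the coloring below uses 7 colors, so χ(G) = 7.
A valid 7-coloring: color 1: [6]; color 2: [15]; color 3: [2]; color 4: [1]; color 5: [0]; color 6: [12]; color 7: [8, 14].

χ(G) = 7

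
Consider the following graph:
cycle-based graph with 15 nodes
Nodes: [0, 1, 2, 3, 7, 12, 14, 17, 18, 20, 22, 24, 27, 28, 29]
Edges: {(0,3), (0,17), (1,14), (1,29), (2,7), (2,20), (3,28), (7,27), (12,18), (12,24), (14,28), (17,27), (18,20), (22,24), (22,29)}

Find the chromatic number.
Clique number ω(G) = 2 (lower bound: χ ≥ ω).
Odd cycle [28, 14, 1, 29, 22, 24, 12, 18, 20, 2, 7, 27, 17, 0, 3] needs 3 colors (χ ≥ 3).
The coloring below uses 3 colors, so χ(G) = 3.
A valid 3-coloring: color 1: [0, 1, 7, 12, 20, 22, 28]; color 2: [2, 3, 14, 18, 24, 27, 29]; color 3: [17].

χ(G) = 3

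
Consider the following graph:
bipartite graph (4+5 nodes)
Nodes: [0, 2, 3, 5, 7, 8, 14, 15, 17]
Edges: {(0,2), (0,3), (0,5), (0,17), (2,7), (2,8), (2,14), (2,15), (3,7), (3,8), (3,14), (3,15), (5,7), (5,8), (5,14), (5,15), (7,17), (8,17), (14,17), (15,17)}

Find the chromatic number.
Clique number ω(G) = 2 (lower bound: χ ≥ ω).
The graph is bipartite (no odd cycle), so 2 colors suffice: χ(G) = 2.
A valid 2-coloring: color 1: [2, 3, 5, 17]; color 2: [0, 7, 8, 14, 15].

χ(G) = 2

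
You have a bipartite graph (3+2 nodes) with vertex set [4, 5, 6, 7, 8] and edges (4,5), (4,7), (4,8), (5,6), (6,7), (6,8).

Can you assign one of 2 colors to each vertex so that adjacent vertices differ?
A valid 2-coloring: color 1: [4, 6]; color 2: [5, 7, 8].
(χ(G) = 2 ≤ 2.)

Yes, G is 2-colorable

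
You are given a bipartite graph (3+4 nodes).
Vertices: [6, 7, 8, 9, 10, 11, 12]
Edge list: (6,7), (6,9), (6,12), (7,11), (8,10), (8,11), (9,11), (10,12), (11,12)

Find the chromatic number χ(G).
χ(G) = 2

Clique number ω(G) = 2 (lower bound: χ ≥ ω).
The graph is bipartite (no odd cycle), so 2 colors suffice: χ(G) = 2.
A valid 2-coloring: color 1: [6, 10, 11]; color 2: [7, 8, 9, 12].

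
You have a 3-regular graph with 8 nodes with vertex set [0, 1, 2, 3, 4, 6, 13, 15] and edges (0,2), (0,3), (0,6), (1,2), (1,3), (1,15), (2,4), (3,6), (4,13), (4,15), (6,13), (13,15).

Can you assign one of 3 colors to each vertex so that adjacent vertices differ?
Yes, G is 3-colorable

A valid 3-coloring: color 1: [0, 1, 4]; color 2: [2, 6, 15]; color 3: [3, 13].
(χ(G) = 3 ≤ 3.)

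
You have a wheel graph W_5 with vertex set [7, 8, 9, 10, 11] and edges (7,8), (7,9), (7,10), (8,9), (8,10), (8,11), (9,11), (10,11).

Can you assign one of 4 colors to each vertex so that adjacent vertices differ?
A valid 4-coloring: color 1: [8]; color 2: [9, 10]; color 3: [7, 11].
(χ(G) = 3 ≤ 4.)

Yes, G is 4-colorable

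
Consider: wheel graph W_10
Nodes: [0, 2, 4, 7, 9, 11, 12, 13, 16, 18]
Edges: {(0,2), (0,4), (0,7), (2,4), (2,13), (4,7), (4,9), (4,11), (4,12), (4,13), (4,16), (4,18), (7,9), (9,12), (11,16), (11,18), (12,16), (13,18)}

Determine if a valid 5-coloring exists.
Yes, G is 5-colorable

A valid 5-coloring: color 1: [4]; color 2: [2, 7, 16, 18]; color 3: [0, 11, 12, 13]; color 4: [9].
(χ(G) = 4 ≤ 5.)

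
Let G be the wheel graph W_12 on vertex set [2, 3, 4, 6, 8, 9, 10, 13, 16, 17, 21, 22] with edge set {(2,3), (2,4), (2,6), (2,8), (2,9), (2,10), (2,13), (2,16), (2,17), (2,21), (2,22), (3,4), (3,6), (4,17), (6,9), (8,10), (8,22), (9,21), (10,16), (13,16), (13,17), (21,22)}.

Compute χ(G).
χ(G) = 4

Clique number ω(G) = 3 (lower bound: χ ≥ ω).
Odd cycle [17, 13, 16, 10, 8, 22, 21, 9, 6, 3, 4] needs 3 colors (χ ≥ 3).
Vertex 2 is adjacent to every vertex of [3, 4, 6, 8, 9, 10, 13, 16, 17, 21, 22], which already need 3 colors among themselves, so 2 needs a new color (χ ≥ 4).
The coloring below uses 4 colors, so χ(G) = 4.
A valid 4-coloring: color 1: [2]; color 2: [3, 8, 16, 17, 21]; color 3: [4, 9, 10, 13, 22]; color 4: [6].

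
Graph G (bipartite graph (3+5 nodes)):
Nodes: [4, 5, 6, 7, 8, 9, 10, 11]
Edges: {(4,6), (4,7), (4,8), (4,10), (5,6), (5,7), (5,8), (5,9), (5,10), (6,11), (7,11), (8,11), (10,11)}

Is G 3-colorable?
A valid 3-coloring: color 1: [4, 5, 11]; color 2: [6, 7, 8, 9, 10].
(χ(G) = 2 ≤ 3.)

Yes, G is 3-colorable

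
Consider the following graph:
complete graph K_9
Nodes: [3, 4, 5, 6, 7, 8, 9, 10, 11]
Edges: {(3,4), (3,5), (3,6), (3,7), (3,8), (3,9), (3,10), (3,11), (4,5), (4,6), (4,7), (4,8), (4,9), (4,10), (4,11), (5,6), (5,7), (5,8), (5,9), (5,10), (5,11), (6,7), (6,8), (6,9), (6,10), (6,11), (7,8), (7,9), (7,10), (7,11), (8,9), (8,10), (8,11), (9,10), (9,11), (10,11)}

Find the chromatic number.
χ(G) = 9

Clique number ω(G) = 9 (lower bound: χ ≥ ω).
The clique on [3, 4, 5, 6, 7, 8, 9, 10, 11] has size 9, forcing χ ≥ 9, and the coloring below uses 9 colors, so χ(G) = 9.
A valid 9-coloring: color 1: [3]; color 2: [7]; color 3: [4]; color 4: [8]; color 5: [9]; color 6: [6]; color 7: [5]; color 8: [10]; color 9: [11].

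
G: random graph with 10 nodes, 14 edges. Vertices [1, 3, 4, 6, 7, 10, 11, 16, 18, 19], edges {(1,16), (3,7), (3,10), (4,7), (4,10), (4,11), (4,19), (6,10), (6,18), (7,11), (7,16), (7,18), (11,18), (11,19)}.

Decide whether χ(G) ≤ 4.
Yes, G is 4-colorable

A valid 4-coloring: color 1: [1, 7, 10, 19]; color 2: [3, 6, 11, 16]; color 3: [4, 18].
(χ(G) = 3 ≤ 4.)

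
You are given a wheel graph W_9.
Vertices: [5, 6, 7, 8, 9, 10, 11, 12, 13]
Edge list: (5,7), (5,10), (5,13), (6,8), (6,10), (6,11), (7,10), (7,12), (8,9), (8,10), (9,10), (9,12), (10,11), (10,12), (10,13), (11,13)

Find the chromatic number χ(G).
χ(G) = 3

Clique number ω(G) = 3 (lower bound: χ ≥ ω).
The clique on [5, 10, 13] has size 3, forcing χ ≥ 3, and the coloring below uses 3 colors, so χ(G) = 3.
A valid 3-coloring: color 1: [10]; color 2: [5, 8, 11, 12]; color 3: [6, 7, 9, 13].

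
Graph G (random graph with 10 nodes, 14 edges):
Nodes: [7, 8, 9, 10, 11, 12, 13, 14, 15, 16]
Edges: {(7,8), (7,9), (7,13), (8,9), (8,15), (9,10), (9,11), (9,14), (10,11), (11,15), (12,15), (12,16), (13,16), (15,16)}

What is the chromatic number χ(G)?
χ(G) = 3

Clique number ω(G) = 3 (lower bound: χ ≥ ω).
The clique on [9, 10, 11] has size 3, forcing χ ≥ 3, and the coloring below uses 3 colors, so χ(G) = 3.
A valid 3-coloring: color 1: [9, 13, 15]; color 2: [7, 10, 14, 16]; color 3: [8, 11, 12].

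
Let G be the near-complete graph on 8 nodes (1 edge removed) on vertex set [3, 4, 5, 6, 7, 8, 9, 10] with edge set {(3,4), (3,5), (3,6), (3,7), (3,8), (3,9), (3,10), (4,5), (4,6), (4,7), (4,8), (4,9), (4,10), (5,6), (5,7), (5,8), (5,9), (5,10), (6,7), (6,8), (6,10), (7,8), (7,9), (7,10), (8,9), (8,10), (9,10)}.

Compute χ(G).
Clique number ω(G) = 7 (lower bound: χ ≥ ω).
The clique on [3, 4, 5, 7, 8, 9, 10] has size 7, forcing χ ≥ 7, and the coloring below uses 7 colors, so χ(G) = 7.
A valid 7-coloring: color 1: [3]; color 2: [8]; color 3: [7]; color 4: [10]; color 5: [5]; color 6: [4]; color 7: [6, 9].

χ(G) = 7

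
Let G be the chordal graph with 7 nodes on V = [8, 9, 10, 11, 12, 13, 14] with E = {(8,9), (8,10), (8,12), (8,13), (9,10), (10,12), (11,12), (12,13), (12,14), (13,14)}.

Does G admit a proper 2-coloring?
No, G is not 2-colorable

The clique on vertices [8, 9, 10] has size 3 > 2, so it alone needs 3 colors.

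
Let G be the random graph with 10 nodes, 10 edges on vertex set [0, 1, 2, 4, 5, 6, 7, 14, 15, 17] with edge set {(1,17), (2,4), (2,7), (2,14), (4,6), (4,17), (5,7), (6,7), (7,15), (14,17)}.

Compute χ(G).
χ(G) = 2

Clique number ω(G) = 2 (lower bound: χ ≥ ω).
The graph is bipartite (no odd cycle), so 2 colors suffice: χ(G) = 2.
A valid 2-coloring: color 1: [0, 1, 4, 7, 14]; color 2: [2, 5, 6, 15, 17].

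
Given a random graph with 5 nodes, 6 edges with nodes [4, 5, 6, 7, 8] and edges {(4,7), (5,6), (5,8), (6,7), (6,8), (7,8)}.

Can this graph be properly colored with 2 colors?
The clique on vertices [5, 6, 8] has size 3 > 2, so it alone needs 3 colors.

No, G is not 2-colorable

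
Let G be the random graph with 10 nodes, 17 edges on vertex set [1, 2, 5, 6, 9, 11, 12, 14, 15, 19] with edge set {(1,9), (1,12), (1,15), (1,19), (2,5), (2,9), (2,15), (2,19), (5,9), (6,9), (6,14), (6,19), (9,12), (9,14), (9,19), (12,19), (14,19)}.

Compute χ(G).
χ(G) = 4

Clique number ω(G) = 4 (lower bound: χ ≥ ω).
The clique on [1, 9, 12, 19] has size 4, forcing χ ≥ 4, and the coloring below uses 4 colors, so χ(G) = 4.
A valid 4-coloring: color 1: [9, 11, 15]; color 2: [5, 19]; color 3: [1, 2, 14]; color 4: [6, 12].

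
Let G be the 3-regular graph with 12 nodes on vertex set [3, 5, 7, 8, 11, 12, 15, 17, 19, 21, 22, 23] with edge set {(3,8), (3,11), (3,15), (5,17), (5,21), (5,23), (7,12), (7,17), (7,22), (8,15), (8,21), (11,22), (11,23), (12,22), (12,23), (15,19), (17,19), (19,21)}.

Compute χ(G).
Clique number ω(G) = 3 (lower bound: χ ≥ ω).
The clique on [3, 8, 15] has size 3, forcing χ ≥ 3, and the coloring below uses 3 colors, so χ(G) = 3.
A valid 3-coloring: color 1: [3, 17, 21, 22, 23]; color 2: [5, 7, 8, 11, 19]; color 3: [12, 15].

χ(G) = 3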